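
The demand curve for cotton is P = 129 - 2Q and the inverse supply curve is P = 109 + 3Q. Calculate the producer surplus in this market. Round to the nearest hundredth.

24.00

Equilibrium: 129 - 2Q = 109 + 3Q, so Q* = 4 and P* = 121.
The supply curve's price intercept is 109, so PS = (1/2)(Q*)(P* - 109) = (1/2)(4)(12) = 24.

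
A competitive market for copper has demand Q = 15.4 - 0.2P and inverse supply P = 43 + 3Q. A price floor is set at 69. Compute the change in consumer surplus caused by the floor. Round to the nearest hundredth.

Rewriting demand in inverse form: P = 77 - 5Q.
Without the control, 77 - 5Q = 43 + 3Q so Q* = 4.25 and P* = 55.75.
At P = 69, buyers demand (77 - 69)/5 = 1.6 while sellers would supply more, so the quantity traded is 1.6 at price 69.
CS goes from (1/2)(4.25)(21.25) = 45.1562 to 6.4 (computed as (77 - 69)(1.6) - (1/2)(5)(1.6)^2), a change of -38.7563.

-38.76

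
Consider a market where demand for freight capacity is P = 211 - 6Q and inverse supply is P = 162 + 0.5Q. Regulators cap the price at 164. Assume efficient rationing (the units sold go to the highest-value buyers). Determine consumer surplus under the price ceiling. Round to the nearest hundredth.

140.00

Free-market equilibrium: 211 - 6Q = 162 + 0.5Q gives Q* = 7.5385, P* = 165.7692.
At P = 164, sellers supply (164 - 162)/0.5 = 4 while buyers want more, so the quantity traded is 4 at price 164.
The demand price at Q = 4 is 187. CS is the trapezoid between demand and 164 over [0, 4]: (1/2)[(211 - 164) + (187 - 164)](4) = 140.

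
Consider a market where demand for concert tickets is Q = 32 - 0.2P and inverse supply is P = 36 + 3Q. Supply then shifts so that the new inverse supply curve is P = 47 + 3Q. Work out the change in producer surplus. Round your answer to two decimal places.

Rewriting demand in inverse form: P = 160 - 5Q.
Initial equilibrium: Q_0 = 15.5, P_0 = 82.5; CS_0 = (1/2)(15.5)(77.5) = 600.625, PS_0 = (1/2)(15.5)(46.5) = 360.375.
New equilibrium: 160 - 5Q = 47 + 3Q gives Q_1 = 14.125, P_1 = 89.375; CS_1 = 498.7891, PS_1 = 299.2734.
Change in producer surplus = 299.2734 - 360.375 = -61.1016.

-61.10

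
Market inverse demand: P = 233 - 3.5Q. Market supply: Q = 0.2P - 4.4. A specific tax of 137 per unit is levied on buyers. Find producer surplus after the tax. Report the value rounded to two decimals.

189.48

Rewriting supply in inverse form: P = 22 + 5Q.
Pre-tax equilibrium: 233 - 3.5Q = 22 + 5Q gives Q* = 24.8235, P* = 146.1176.
With the tax, buyers' net willingness to pay falls by 137: (233 - 137) - 3.5Q = 22 + 5Q, so Q_t = 8.7059. Buyers pay P_b = 202.5294; sellers receive P_s = P_b - 137 = 65.5294.
Producer surplus is the triangle above supply below P_s: (1/2)(8.7059)(65.5294 - 22) = 189.481.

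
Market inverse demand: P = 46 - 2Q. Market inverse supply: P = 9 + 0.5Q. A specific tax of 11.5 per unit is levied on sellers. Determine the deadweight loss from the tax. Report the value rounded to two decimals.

26.45

Without the tax, 46 - 2Q = 9 + 0.5Q so Q* = 14.8 and P* = 16.4.
With the tax, sellers need 11.5 more per unit: 46 - 2Q = 9 + 0.5Q + 11.5, so Q_t = 10.2. Buyers pay P_b = 25.6; sellers receive P_s = P_b - 11.5 = 14.1.
The welfare triangle lost has base Q* - Q_t = 4.6 and height t = 11.5, so DWL = (1/2)(4.6)(11.5) = 26.45.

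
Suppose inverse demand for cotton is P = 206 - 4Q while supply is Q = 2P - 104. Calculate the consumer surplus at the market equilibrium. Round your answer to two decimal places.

Rewriting supply in inverse form: P = 52 + 0.5Q.
Equilibrium: 206 - 4Q = 52 + 0.5Q, so Q* = 34.2222 and P* = 69.1111.
CS is the area between the demand curve and P* from 0 to Q*: (1/2)(34.2222)(136.8889) = 2342.321.

2342.32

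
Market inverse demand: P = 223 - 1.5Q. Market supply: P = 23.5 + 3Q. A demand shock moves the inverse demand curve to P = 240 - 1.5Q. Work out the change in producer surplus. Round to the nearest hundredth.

Initial equilibrium: Q_0 = 44.3333, P_0 = 156.5; CS_0 = (1/2)(44.3333)(66.5) = 1474.0833, PS_0 = (1/2)(44.3333)(133) = 2948.1667.
New equilibrium: 240 - 1.5Q = 23.5 + 3Q gives Q_1 = 48.1111, P_1 = 167.8333; CS_1 = 1736.0093, PS_1 = 3472.0185.
Change in producer surplus = 3472.0185 - 2948.1667 = 523.8519.

523.85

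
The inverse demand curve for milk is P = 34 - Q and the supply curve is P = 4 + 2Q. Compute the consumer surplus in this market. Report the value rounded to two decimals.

50.00

Equilibrium: 34 - Q = 4 + 2Q, so Q* = 10 and P* = 24.
CS is the area between the demand curve and P* from 0 to Q*: (1/2)(10)(10) = 50.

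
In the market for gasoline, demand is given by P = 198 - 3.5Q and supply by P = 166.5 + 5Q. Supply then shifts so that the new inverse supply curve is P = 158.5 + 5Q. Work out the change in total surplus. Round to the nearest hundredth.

Initial equilibrium: Q_0 = 3.7059, P_0 = 185.0294; CS_0 = (1/2)(3.7059)(12.9706) = 24.0337, PS_0 = (1/2)(3.7059)(18.5294) = 34.3339.
New equilibrium: 198 - 3.5Q = 158.5 + 5Q gives Q_1 = 4.6471, P_1 = 181.7353; CS_1 = 37.7915, PS_1 = 53.9879.
Change in total surplus = (37.7915 + 53.9879) - (24.0337 + 34.3339) = 33.4118.

33.41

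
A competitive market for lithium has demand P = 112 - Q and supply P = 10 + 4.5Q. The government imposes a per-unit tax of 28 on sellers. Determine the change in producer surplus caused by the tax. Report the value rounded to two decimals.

Pre-tax equilibrium: 112 - Q = 10 + 4.5Q gives Q* = 18.5455, P* = 93.4545.
A tax on sellers shifts supply up by 28: 112 - Q = 10 + 4.5Q + 28, so Q_t = 13.4545. Buyers pay P_b = 98.5455; sellers receive P_s = P_b - 28 = 70.5455.
PS falls from (1/2)(18.5455)(83.4545) = 773.8512 to (1/2)(13.4545)(60.5455) = 407.3058, a change of -366.5455.

-366.55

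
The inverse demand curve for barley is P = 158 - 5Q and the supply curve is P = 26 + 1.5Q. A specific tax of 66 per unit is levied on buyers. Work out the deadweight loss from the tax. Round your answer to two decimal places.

Pre-tax equilibrium: 158 - 5Q = 26 + 1.5Q gives Q* = 20.3077, P* = 56.4615.
With the tax, buyers' net willingness to pay falls by 66: (158 - 66) - 5Q = 26 + 1.5Q, so Q_t = 10.1538. Buyers pay P_b = 107.2308; sellers receive P_s = P_b - 66 = 41.2308.
Deadweight loss is the triangle between the curves from Q_t to Q*: (1/2)(20.3077 - 10.1538)(66) = 335.0769.

335.08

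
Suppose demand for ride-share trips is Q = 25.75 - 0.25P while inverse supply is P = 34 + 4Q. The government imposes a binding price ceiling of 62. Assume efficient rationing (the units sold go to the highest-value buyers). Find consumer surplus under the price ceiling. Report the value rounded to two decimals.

189.00

Rewriting demand in inverse form: P = 103 - 4Q.
Without the control, 103 - 4Q = 34 + 4Q so Q* = 8.625 and P* = 68.5.
At P = 62, sellers supply (62 - 34)/4 = 7 while buyers want more, so the quantity traded is 7 at price 62.
The demand price at Q = 7 is 75. CS is the trapezoid between demand and 62 over [0, 7]: (1/2)[(103 - 62) + (75 - 62)](7) = 189.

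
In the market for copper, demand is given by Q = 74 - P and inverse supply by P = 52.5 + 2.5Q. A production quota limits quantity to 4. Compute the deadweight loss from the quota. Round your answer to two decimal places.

8.04

Rewriting demand in inverse form: P = 74 - Q.
Without the quota, 74 - Q = 52.5 + 2.5Q gives Q* = 6.1429.
At Q = 4 the demand price is 74 - (4) = 70 and the supply price is 52.5 + 2.5(4) = 62.5.
Deadweight loss is the triangle between the curves from 4 to 6.1429: (1/2)(70 - 62.5)(6.1429 - 4) = 8.0357.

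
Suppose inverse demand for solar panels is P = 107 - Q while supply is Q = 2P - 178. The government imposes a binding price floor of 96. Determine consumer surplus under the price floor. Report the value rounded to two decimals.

Rewriting supply in inverse form: P = 89 + 0.5Q.
Free-market equilibrium: 107 - Q = 89 + 0.5Q gives Q* = 12, P* = 95.
At P = 96, buyers demand (107 - 96)/1 = 11 while sellers would supply more, so the quantity traded is 11 at price 96.
CS is the triangle under demand above 96: (1/2)(11)(107 - 96) = 60.5.

60.50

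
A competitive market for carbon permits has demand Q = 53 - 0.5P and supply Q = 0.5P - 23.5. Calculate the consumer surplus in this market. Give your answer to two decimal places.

217.56

Rewriting demand in inverse form: P = 106 - 2Q.
Rewriting supply in inverse form: P = 47 + 2Q.
Setting demand equal to supply, 59 = 4Q, so Q* = 14.75 and P* = 76.5.
CS is the area between the demand curve and P* from 0 to Q*: (1/2)(14.75)(29.5) = 217.5625.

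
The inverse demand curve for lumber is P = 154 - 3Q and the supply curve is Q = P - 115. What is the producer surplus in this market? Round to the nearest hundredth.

Rewriting supply in inverse form: P = 115 + Q.
Set 154 - 3Q = 115 + Q, which gives 39 = 4Q, so Q* = 9.75 and P* = 154 - 3(9.75) = 124.75.
PS is the area between P* and the supply curve from 0 to Q*: (1/2)(9.75)(9.75) = 47.5312.

47.53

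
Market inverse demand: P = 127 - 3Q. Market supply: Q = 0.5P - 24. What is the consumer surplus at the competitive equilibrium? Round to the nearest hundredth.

Rewriting supply in inverse form: P = 48 + 2Q.
Set 127 - 3Q = 48 + 2Q, which gives 79 = 5Q, so Q* = 15.8 and P* = 127 - 3(15.8) = 79.6.
The demand choke price is 127, so CS = (1/2)(Q*)(127 - P*) = (1/2)(15.8)(47.4) = 374.46.

374.46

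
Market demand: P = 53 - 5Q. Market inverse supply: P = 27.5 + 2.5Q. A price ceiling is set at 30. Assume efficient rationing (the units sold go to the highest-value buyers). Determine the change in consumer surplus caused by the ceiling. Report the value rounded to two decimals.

Free-market equilibrium: 53 - 5Q = 27.5 + 2.5Q gives Q* = 3.4, P* = 36.
At the ceiling price 30, quantity supplied is (30 - 27.5)/2.5 = 1; supply is the short side, so Q = 1 trades at P = 30.
CS goes from (1/2)(3.4)(17) = 28.9 to 20.5 (computed as (53 - 30)(1) - (1/2)(5)(1)^2), a change of -8.4.

-8.40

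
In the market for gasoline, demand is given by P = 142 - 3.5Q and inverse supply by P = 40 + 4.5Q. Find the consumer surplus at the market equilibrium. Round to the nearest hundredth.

Equilibrium: 142 - 3.5Q = 40 + 4.5Q, so Q* = 12.75 and P* = 97.375.
The demand choke price is 142, so CS = (1/2)(Q*)(142 - P*) = (1/2)(12.75)(44.625) = 284.4844.

284.48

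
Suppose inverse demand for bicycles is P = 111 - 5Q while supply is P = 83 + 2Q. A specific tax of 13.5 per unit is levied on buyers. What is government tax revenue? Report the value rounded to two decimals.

27.96

Pre-tax equilibrium: 111 - 5Q = 83 + 2Q gives Q* = 4, P* = 91.
A tax on buyers shifts demand down by 13.5: (111 - 13.5) - 5Q = 83 + 2Q, so Q_t = 2.0714. Buyers pay P_b = 100.6429; sellers receive P_s = P_b - 13.5 = 87.1429.
Tax revenue = t x Q_t = 13.5 x 2.0714 = 27.9643.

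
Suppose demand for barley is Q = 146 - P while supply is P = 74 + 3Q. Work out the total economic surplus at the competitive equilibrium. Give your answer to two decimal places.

648.00

Rewriting demand in inverse form: P = 146 - Q.
Set 146 - Q = 74 + 3Q, which gives 72 = 4Q, so Q* = 18 and P* = 146 - (18) = 128.
Total surplus is the full triangle between the curves from 0 to Q*: (1/2)(18)(146 - 74) = 648.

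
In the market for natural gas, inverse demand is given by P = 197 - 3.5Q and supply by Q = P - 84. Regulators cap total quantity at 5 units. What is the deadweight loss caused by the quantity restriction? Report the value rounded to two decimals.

910.03

Rewriting supply in inverse form: P = 84 + Q.
Without the quota, 197 - 3.5Q = 84 + Q gives Q* = 25.1111.
At Q = 5 the demand price is 197 - 3.5(5) = 179.5 and the supply price is 84 + (5) = 89.
Deadweight loss is the triangle between the curves from 5 to 25.1111: (1/2)(179.5 - 89)(25.1111 - 5) = 910.0278.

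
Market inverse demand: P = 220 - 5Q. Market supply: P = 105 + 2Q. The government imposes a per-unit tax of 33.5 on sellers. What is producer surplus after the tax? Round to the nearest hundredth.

Pre-tax equilibrium: 220 - 5Q = 105 + 2Q gives Q* = 16.4286, P* = 137.8571.
With the tax, sellers need 33.5 more per unit: 220 - 5Q = 105 + 2Q + 33.5, so Q_t = 11.6429. Buyers pay P_b = 161.7857; sellers receive P_s = P_b - 33.5 = 128.2857.
Producer surplus is the triangle above supply below P_s: (1/2)(11.6429)(128.2857 - 105) = 135.5561.

135.56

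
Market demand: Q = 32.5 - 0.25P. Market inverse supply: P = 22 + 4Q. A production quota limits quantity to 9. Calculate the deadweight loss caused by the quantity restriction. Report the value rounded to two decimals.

81.00

Rewriting demand in inverse form: P = 130 - 4Q.
Without the quota, 130 - 4Q = 22 + 4Q gives Q* = 13.5.
At Q = 9 the demand price is 130 - 4(9) = 94 and the supply price is 22 + 4(9) = 58.
DWL = (1/2)(gap between curves at 9) x (Q* - 9) = (1/2)(36)(4.5) = 81.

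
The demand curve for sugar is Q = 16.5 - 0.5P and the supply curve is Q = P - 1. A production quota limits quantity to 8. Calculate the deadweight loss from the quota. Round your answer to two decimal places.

Rewriting demand in inverse form: P = 33 - 2Q.
Rewriting supply in inverse form: P = 1 + Q.
Unrestricted equilibrium: Q* = (33 - 1)/(2 + 1) = 10.6667.
At Q = 8 the demand price is 33 - 2(8) = 17 and the supply price is 1 + (8) = 9.
Deadweight loss is the triangle between the curves from 8 to 10.6667: (1/2)(17 - 9)(10.6667 - 8) = 10.6667.

10.67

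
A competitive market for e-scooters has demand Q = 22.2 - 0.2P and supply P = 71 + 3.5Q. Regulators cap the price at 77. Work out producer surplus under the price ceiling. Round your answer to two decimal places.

Rewriting demand in inverse form: P = 111 - 5Q.
Without the control, 111 - 5Q = 71 + 3.5Q so Q* = 4.7059 and P* = 87.4706.
At the ceiling price 77, quantity supplied is (77 - 71)/3.5 = 1.7143; supply is the short side, so Q = 1.7143 trades at P = 77.
PS is the triangle above supply below 77: (1/2)(1.7143)(77 - 71) = 5.1429.

5.14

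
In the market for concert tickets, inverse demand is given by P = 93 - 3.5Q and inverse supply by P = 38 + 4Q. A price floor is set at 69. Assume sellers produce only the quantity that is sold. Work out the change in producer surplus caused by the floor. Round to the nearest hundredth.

Without the control, 93 - 3.5Q = 38 + 4Q so Q* = 7.3333 and P* = 67.3333.
At P = 69, buyers demand (93 - 69)/3.5 = 6.8571 while sellers would supply more, so the quantity traded is 6.8571 at price 69.
PS goes from (1/2)(7.3333)(29.3333) = 107.5556 to 118.5306 (computed as (69 - 38)(6.8571) - (1/2)(4)(6.8571)^2), a change of 10.9751.

10.98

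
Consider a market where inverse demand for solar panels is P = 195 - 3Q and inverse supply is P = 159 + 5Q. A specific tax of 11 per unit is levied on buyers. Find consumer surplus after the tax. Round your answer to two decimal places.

Without the tax, 195 - 3Q = 159 + 5Q so Q* = 4.5 and P* = 181.5.
With the tax, buyers' net willingness to pay falls by 11: (195 - 11) - 3Q = 159 + 5Q, so Q_t = 3.125. Buyers pay P_b = 185.625; sellers receive P_s = P_b - 11 = 174.625.
CS = (1/2)(Q_t)(195 - P_b) = (1/2)(3.125)(9.375) = 14.6484.

14.65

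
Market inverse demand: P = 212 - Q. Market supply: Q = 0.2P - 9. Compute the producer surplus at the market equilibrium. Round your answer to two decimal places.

1936.74

Rewriting supply in inverse form: P = 45 + 5Q.
Set 212 - Q = 45 + 5Q, which gives 167 = 6Q, so Q* = 27.8333 and P* = 212 - (27.8333) = 184.1667.
The supply curve's price intercept is 45, so PS = (1/2)(Q*)(P* - 45) = (1/2)(27.8333)(139.1667) = 1936.7361.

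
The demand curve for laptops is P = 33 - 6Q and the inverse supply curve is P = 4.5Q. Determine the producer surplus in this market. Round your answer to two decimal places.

Set 33 - 6Q = 4.5Q, which gives 33 = 10.5Q, so Q* = 3.1429 and P* = 33 - 6(3.1429) = 14.1429.
PS is the area between P* and the supply curve from 0 to Q*: (1/2)(3.1429)(14.1429) = 22.2245.

22.22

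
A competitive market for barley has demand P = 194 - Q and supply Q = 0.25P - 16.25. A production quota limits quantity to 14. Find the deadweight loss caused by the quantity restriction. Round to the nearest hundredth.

Rewriting supply in inverse form: P = 65 + 4Q.
Unrestricted equilibrium: Q* = (194 - 65)/(1 + 4) = 25.8.
At Q = 14 the demand price is 194 - (14) = 180 and the supply price is 65 + 4(14) = 121.
Deadweight loss is the triangle between the curves from 14 to 25.8: (1/2)(180 - 121)(25.8 - 14) = 348.1.

348.10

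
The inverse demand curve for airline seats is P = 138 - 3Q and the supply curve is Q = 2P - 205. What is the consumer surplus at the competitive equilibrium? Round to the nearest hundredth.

Rewriting supply in inverse form: P = 102.5 + 0.5Q.
Equilibrium: 138 - 3Q = 102.5 + 0.5Q, so Q* = 10.1429 and P* = 107.5714.
Consumer surplus is the triangle under demand above P*: (1/2)(10.1429)(138 - 107.5714) = (1/2)(10.1429)(30.4286) = 154.3163.

154.32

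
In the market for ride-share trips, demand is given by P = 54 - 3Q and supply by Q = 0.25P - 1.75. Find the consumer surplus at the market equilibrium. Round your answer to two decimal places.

67.62

Rewriting supply in inverse form: P = 7 + 4Q.
Setting demand equal to supply, 47 = 7Q, so Q* = 6.7143 and P* = 33.8571.
CS is the area between the demand curve and P* from 0 to Q*: (1/2)(6.7143)(20.1429) = 67.6224.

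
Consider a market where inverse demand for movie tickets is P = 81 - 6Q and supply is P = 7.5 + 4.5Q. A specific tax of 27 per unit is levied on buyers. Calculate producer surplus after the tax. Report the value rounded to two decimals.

Without the tax, 81 - 6Q = 7.5 + 4.5Q so Q* = 7 and P* = 39.
A tax on buyers shifts demand down by 27: (81 - 27) - 6Q = 7.5 + 4.5Q, so Q_t = 4.4286. Buyers pay P_b = 54.4286; sellers receive P_s = P_b - 27 = 27.4286.
Producer surplus is the triangle above supply below P_s: (1/2)(4.4286)(27.4286 - 7.5) = 44.1276.

44.13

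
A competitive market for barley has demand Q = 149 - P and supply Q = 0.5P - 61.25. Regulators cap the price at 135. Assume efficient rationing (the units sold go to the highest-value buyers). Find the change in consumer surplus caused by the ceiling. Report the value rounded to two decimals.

28.95

Rewriting demand in inverse form: P = 149 - Q.
Rewriting supply in inverse form: P = 122.5 + 2Q.
Free-market equilibrium: 149 - Q = 122.5 + 2Q gives Q* = 8.8333, P* = 140.1667.
At P = 135, sellers supply (135 - 122.5)/2 = 6.25 while buyers want more, so the quantity traded is 6.25 at price 135.
CS goes from (1/2)(8.8333)(8.8333) = 39.0139 to 67.9688 (computed as (149 - 135)(6.25) - (1/2)(1)(6.25)^2), a change of 28.9549.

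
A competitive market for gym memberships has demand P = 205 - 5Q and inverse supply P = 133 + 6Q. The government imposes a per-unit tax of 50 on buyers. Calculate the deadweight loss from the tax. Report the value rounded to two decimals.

Pre-tax equilibrium: 205 - 5Q = 133 + 6Q gives Q* = 6.5455, P* = 172.2727.
With the tax, buyers' net willingness to pay falls by 50: (205 - 50) - 5Q = 133 + 6Q, so Q_t = 2. Buyers pay P_b = 195; sellers receive P_s = P_b - 50 = 145.
Deadweight loss is the triangle between the curves from Q_t to Q*: (1/2)(6.5455 - 2)(50) = 113.6364.

113.64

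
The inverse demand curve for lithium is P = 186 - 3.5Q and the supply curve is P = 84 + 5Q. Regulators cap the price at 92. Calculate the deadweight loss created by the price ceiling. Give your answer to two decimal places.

459.68

Without the control, 186 - 3.5Q = 84 + 5Q so Q* = 12 and P* = 144.
At P = 92, sellers supply (92 - 84)/5 = 1.6 while buyers want more, so the quantity traded is 1.6 at price 92.
The lost-trades triangle has base Q* - 1.6 = 10.4 and height equal to the gap between the curves at Q = 1.6, which is 180.4 - 92 = 88.4. DWL = (1/2)(10.4)(88.4) = 459.68.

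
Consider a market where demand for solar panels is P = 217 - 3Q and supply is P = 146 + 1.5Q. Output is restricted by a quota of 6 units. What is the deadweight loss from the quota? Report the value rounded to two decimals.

Unrestricted equilibrium: Q* = (217 - 146)/(3 + 1.5) = 15.7778.
At Q = 6 the demand price is 217 - 3(6) = 199 and the supply price is 146 + 1.5(6) = 155.
Deadweight loss is the triangle between the curves from 6 to 15.7778: (1/2)(199 - 155)(15.7778 - 6) = 215.1111.

215.11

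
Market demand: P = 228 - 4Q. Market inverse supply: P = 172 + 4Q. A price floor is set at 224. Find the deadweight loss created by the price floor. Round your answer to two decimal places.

Without the control, 228 - 4Q = 172 + 4Q so Q* = 7 and P* = 200.
At the floor price 224, quantity demanded is (228 - 224)/4 = 1; demand is the short side, so Q = 1 trades at P = 224.
At Q = 1 the demand price is 224 and the supply price is 176. Deadweight loss is the triangle between the curves from 1 to 7: (1/2)(224 - 176)(7 - 1) = 144.

144.00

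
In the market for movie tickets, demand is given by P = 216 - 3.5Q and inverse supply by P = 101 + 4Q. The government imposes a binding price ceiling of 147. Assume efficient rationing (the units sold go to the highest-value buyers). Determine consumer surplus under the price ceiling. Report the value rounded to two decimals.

562.06

Free-market equilibrium: 216 - 3.5Q = 101 + 4Q gives Q* = 15.3333, P* = 162.3333.
At P = 147, sellers supply (147 - 101)/4 = 11.5 while buyers want more, so the quantity traded is 11.5 at price 147.
The demand price at Q = 11.5 is 175.75. CS is the trapezoid between demand and 147 over [0, 11.5]: (1/2)[(216 - 147) + (175.75 - 147)](11.5) = 562.0625.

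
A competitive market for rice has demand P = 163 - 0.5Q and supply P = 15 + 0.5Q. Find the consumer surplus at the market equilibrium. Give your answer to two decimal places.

5476.00

Equilibrium: 163 - 0.5Q = 15 + 0.5Q, so Q* = 148 and P* = 89.
The demand choke price is 163, so CS = (1/2)(Q*)(163 - P*) = (1/2)(148)(74) = 5476.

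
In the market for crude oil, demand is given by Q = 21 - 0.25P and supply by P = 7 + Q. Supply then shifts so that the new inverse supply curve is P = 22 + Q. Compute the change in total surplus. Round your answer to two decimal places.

Rewriting demand in inverse form: P = 84 - 4Q.
Initial equilibrium: Q_0 = 15.4, P_0 = 22.4; CS_0 = (1/2)(15.4)(61.6) = 474.32, PS_0 = (1/2)(15.4)(15.4) = 118.58.
New equilibrium: 84 - 4Q = 22 + Q gives Q_1 = 12.4, P_1 = 34.4; CS_1 = 307.52, PS_1 = 76.88.
Change in total surplus = (307.52 + 76.88) - (474.32 + 118.58) = -208.5.

-208.50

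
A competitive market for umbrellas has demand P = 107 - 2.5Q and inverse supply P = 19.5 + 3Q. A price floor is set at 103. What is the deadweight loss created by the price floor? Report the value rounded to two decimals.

563.06

Free-market equilibrium: 107 - 2.5Q = 19.5 + 3Q gives Q* = 15.9091, P* = 67.2273.
At the floor price 103, quantity demanded is (107 - 103)/2.5 = 1.6; demand is the short side, so Q = 1.6 trades at P = 103.
The lost-trades triangle has base Q* - 1.6 = 14.3091 and height equal to the gap between the curves at Q = 1.6, which is 103 - 24.3 = 78.7. DWL = (1/2)(14.3091)(78.7) = 563.0627.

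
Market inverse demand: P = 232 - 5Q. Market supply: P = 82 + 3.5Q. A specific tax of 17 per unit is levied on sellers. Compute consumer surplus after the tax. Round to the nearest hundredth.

Pre-tax equilibrium: 232 - 5Q = 82 + 3.5Q gives Q* = 17.6471, P* = 143.7647.
With the tax, sellers need 17 more per unit: 232 - 5Q = 82 + 3.5Q + 17, so Q_t = 15.6471. Buyers pay P_b = 153.7647; sellers receive P_s = P_b - 17 = 136.7647.
Consumer surplus is the triangle under demand above P_b: (1/2)(15.6471)(232 - 153.7647) = 612.0761.

612.08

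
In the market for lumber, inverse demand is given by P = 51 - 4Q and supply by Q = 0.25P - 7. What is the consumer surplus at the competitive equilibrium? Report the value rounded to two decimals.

16.53

Rewriting supply in inverse form: P = 28 + 4Q.
Setting demand equal to supply, 23 = 8Q, so Q* = 2.875 and P* = 39.5.
Consumer surplus is the triangle under demand above P*: (1/2)(2.875)(51 - 39.5) = (1/2)(2.875)(11.5) = 16.5312.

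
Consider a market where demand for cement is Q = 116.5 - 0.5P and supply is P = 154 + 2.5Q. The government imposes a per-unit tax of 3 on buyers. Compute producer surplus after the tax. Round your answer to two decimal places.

356.54

Rewriting demand in inverse form: P = 233 - 2Q.
Without the tax, 233 - 2Q = 154 + 2.5Q so Q* = 17.5556 and P* = 197.8889.
With the tax, buyers' net willingness to pay falls by 3: (233 - 3) - 2Q = 154 + 2.5Q, so Q_t = 16.8889. Buyers pay P_b = 199.2222; sellers receive P_s = P_b - 3 = 196.2222.
Producer surplus is the triangle above supply below P_s: (1/2)(16.8889)(196.2222 - 154) = 356.5432.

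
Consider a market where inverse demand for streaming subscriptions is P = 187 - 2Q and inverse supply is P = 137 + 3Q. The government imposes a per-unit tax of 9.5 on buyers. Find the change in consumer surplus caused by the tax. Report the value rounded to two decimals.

-34.39

Pre-tax equilibrium: 187 - 2Q = 137 + 3Q gives Q* = 10, P* = 167.
With the tax, buyers' net willingness to pay falls by 9.5: (187 - 9.5) - 2Q = 137 + 3Q, so Q_t = 8.1. Buyers pay P_b = 170.8; sellers receive P_s = P_b - 9.5 = 161.3.
Consumers lose the trapezoid between P* and P_b out to Q_t plus the triangle from Q_t to Q*: change in CS = 65.61 - 100 = -34.39.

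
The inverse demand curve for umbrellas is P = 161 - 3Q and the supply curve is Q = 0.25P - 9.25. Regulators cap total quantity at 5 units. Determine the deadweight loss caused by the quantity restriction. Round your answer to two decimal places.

Rewriting supply in inverse form: P = 37 + 4Q.
Unrestricted equilibrium: Q* = (161 - 37)/(3 + 4) = 17.7143.
At Q = 5 the demand price is 161 - 3(5) = 146 and the supply price is 37 + 4(5) = 57.
DWL = (1/2)(gap between curves at 5) x (Q* - 5) = (1/2)(89)(12.7143) = 565.7857.

565.79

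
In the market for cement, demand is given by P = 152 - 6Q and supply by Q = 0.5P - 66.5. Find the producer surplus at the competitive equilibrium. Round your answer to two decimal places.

5.64

Rewriting supply in inverse form: P = 133 + 2Q.
Setting demand equal to supply, 19 = 8Q, so Q* = 2.375 and P* = 137.75.
Producer surplus is the triangle above supply below P*: (1/2)(2.375)(137.75 - 133) = (1/2)(2.375)(4.75) = 5.6406.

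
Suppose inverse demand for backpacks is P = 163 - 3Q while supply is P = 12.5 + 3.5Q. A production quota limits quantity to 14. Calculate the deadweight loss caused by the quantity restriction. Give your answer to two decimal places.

272.33

Unrestricted equilibrium: Q* = (163 - 12.5)/(3 + 3.5) = 23.1538.
At Q = 14 the demand price is 163 - 3(14) = 121 and the supply price is 12.5 + 3.5(14) = 61.5.
DWL = (1/2)(gap between curves at 14) x (Q* - 14) = (1/2)(59.5)(9.1538) = 272.3269.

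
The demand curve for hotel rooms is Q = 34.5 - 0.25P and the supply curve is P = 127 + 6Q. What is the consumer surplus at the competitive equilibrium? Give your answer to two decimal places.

2.42

Rewriting demand in inverse form: P = 138 - 4Q.
Set 138 - 4Q = 127 + 6Q, which gives 11 = 10Q, so Q* = 1.1 and P* = 138 - 4(1.1) = 133.6.
The demand choke price is 138, so CS = (1/2)(Q*)(138 - P*) = (1/2)(1.1)(4.4) = 2.42.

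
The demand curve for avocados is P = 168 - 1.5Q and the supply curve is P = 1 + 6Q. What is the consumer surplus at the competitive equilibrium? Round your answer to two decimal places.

Setting demand equal to supply, 167 = 7.5Q, so Q* = 22.2667 and P* = 134.6.
CS is the area between the demand curve and P* from 0 to Q*: (1/2)(22.2667)(33.4) = 371.8533.

371.85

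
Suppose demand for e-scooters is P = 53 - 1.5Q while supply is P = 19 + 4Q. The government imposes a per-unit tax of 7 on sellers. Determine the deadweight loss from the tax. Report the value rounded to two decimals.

Without the tax, 53 - 1.5Q = 19 + 4Q so Q* = 6.1818 and P* = 43.7273.
With the tax, sellers need 7 more per unit: 53 - 1.5Q = 19 + 4Q + 7, so Q_t = 4.9091. Buyers pay P_b = 45.6364; sellers receive P_s = P_b - 7 = 38.6364.
Deadweight loss is the triangle between the curves from Q_t to Q*: (1/2)(6.1818 - 4.9091)(7) = 4.4545.

4.45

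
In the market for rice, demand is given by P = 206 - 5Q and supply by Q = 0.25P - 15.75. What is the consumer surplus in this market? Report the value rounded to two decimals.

Rewriting supply in inverse form: P = 63 + 4Q.
Equilibrium: 206 - 5Q = 63 + 4Q, so Q* = 15.8889 and P* = 126.5556.
Consumer surplus is the triangle under demand above P*: (1/2)(15.8889)(206 - 126.5556) = (1/2)(15.8889)(79.4444) = 631.142.

631.14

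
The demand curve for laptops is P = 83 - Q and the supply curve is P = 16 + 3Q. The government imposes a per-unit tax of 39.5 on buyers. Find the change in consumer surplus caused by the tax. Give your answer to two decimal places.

Pre-tax equilibrium: 83 - Q = 16 + 3Q gives Q* = 16.75, P* = 66.25.
With the tax, buyers' net willingness to pay falls by 39.5: (83 - 39.5) - Q = 16 + 3Q, so Q_t = 6.875. Buyers pay P_b = 76.125; sellers receive P_s = P_b - 39.5 = 36.625.
Consumers lose the trapezoid between P* and P_b out to Q_t plus the triangle from Q_t to Q*: change in CS = 23.6328 - 140.2812 = -116.6484.

-116.65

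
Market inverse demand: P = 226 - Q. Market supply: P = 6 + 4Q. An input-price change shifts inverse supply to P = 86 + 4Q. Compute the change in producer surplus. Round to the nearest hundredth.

-2304.00

Initial equilibrium: Q_0 = 44, P_0 = 182; CS_0 = (1/2)(44)(44) = 968, PS_0 = (1/2)(44)(176) = 3872.
New equilibrium: 226 - Q = 86 + 4Q gives Q_1 = 28, P_1 = 198; CS_1 = 392, PS_1 = 1568.
Change in producer surplus = 1568 - 3872 = -2304.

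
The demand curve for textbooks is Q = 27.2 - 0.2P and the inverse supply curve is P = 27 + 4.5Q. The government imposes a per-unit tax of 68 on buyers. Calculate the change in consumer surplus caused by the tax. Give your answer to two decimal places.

-282.55

Rewriting demand in inverse form: P = 136 - 5Q.
Pre-tax equilibrium: 136 - 5Q = 27 + 4.5Q gives Q* = 11.4737, P* = 78.6316.
A tax on buyers shifts demand down by 68: (136 - 68) - 5Q = 27 + 4.5Q, so Q_t = 4.3158. Buyers pay P_b = 114.4211; sellers receive P_s = P_b - 68 = 46.4211.
Consumers lose the trapezoid between P* and P_b out to Q_t plus the triangle from Q_t to Q*: change in CS = 46.5651 - 329.1136 = -282.5485.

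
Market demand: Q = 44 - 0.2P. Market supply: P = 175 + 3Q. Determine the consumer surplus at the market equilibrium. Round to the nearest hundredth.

79.10

Rewriting demand in inverse form: P = 220 - 5Q.
Setting demand equal to supply, 45 = 8Q, so Q* = 5.625 and P* = 191.875.
Consumer surplus is the triangle under demand above P*: (1/2)(5.625)(220 - 191.875) = (1/2)(5.625)(28.125) = 79.1016.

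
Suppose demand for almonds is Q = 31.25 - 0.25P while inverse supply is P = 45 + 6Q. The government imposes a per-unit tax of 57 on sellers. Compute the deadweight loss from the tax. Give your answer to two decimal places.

162.45

Rewriting demand in inverse form: P = 125 - 4Q.
Pre-tax equilibrium: 125 - 4Q = 45 + 6Q gives Q* = 8, P* = 93.
A tax on sellers shifts supply up by 57: 125 - 4Q = 45 + 6Q + 57, so Q_t = 2.3. Buyers pay P_b = 115.8; sellers receive P_s = P_b - 57 = 58.8.
The welfare triangle lost has base Q* - Q_t = 5.7 and height t = 57, so DWL = (1/2)(5.7)(57) = 162.45.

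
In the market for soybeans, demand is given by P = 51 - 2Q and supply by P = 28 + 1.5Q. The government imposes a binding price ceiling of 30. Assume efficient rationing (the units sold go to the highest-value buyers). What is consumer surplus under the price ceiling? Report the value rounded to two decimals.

Free-market equilibrium: 51 - 2Q = 28 + 1.5Q gives Q* = 6.5714, P* = 37.8571.
At the ceiling price 30, quantity supplied is (30 - 28)/1.5 = 1.3333; supply is the short side, so Q = 1.3333 trades at P = 30.
The demand price at Q = 1.3333 is 48.3333. CS is the trapezoid between demand and 30 over [0, 1.3333]: (1/2)[(51 - 30) + (48.3333 - 30)](1.3333) = 26.2222.

26.22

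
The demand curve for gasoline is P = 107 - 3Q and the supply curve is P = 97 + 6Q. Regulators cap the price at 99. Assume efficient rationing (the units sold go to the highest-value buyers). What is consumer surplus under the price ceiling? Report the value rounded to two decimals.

Free-market equilibrium: 107 - 3Q = 97 + 6Q gives Q* = 1.1111, P* = 103.6667.
At the ceiling price 99, quantity supplied is (99 - 97)/6 = 0.3333; supply is the short side, so Q = 0.3333 trades at P = 99.
The demand price at Q = 0.3333 is 106. CS is the trapezoid between demand and 99 over [0, 0.3333]: (1/2)[(107 - 99) + (106 - 99)](0.3333) = 2.5.

2.50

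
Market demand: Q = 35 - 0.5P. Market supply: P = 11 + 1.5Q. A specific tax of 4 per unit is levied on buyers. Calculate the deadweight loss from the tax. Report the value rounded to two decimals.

2.29

Rewriting demand in inverse form: P = 70 - 2Q.
Pre-tax equilibrium: 70 - 2Q = 11 + 1.5Q gives Q* = 16.8571, P* = 36.2857.
With the tax, buyers' net willingness to pay falls by 4: (70 - 4) - 2Q = 11 + 1.5Q, so Q_t = 15.7143. Buyers pay P_b = 38.5714; sellers receive P_s = P_b - 4 = 34.5714.
Deadweight loss is the triangle between the curves from Q_t to Q*: (1/2)(16.8571 - 15.7143)(4) = 2.2857.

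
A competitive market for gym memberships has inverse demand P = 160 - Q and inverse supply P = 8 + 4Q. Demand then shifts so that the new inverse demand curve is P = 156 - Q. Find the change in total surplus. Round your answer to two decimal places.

-120.00

Initial equilibrium: Q_0 = 30.4, P_0 = 129.6; CS_0 = (1/2)(30.4)(30.4) = 462.08, PS_0 = (1/2)(30.4)(121.6) = 1848.32.
New equilibrium: 156 - Q = 8 + 4Q gives Q_1 = 29.6, P_1 = 126.4; CS_1 = 438.08, PS_1 = 1752.32.
Change in total surplus = (438.08 + 1752.32) - (462.08 + 1848.32) = -120.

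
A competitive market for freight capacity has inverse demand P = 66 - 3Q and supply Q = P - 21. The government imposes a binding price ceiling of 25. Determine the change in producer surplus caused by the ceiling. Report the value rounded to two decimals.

Rewriting supply in inverse form: P = 21 + Q.
Free-market equilibrium: 66 - 3Q = 21 + Q gives Q* = 11.25, P* = 32.25.
At P = 25, sellers supply (25 - 21)/1 = 4 while buyers want more, so the quantity traded is 4 at price 25.
PS goes from (1/2)(11.25)(11.25) = 63.2812 to 8 (computed as (25 - 21)(4) - (1/2)(1)(4)^2), a change of -55.2812.

-55.28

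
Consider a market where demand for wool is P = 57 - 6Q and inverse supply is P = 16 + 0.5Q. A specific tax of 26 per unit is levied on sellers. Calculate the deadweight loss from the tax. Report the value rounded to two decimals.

52.00

Without the tax, 57 - 6Q = 16 + 0.5Q so Q* = 6.3077 and P* = 19.1538.
A tax on sellers shifts supply up by 26: 57 - 6Q = 16 + 0.5Q + 26, so Q_t = 2.3077. Buyers pay P_b = 43.1538; sellers receive P_s = P_b - 26 = 17.1538.
The welfare triangle lost has base Q* - Q_t = 4 and height t = 26, so DWL = (1/2)(4)(26) = 52.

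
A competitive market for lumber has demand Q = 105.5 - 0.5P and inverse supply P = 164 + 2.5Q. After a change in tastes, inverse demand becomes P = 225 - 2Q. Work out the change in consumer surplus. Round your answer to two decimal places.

74.67

Rewriting demand in inverse form: P = 211 - 2Q.
Initial equilibrium: Q_0 = 10.4444, P_0 = 190.1111; CS_0 = (1/2)(10.4444)(20.8889) = 109.0864, PS_0 = (1/2)(10.4444)(26.1111) = 136.358.
New equilibrium: 225 - 2Q = 164 + 2.5Q gives Q_1 = 13.5556, P_1 = 197.8889; CS_1 = 183.7531, PS_1 = 229.6914.
Change in consumer surplus = 183.7531 - 109.0864 = 74.6667.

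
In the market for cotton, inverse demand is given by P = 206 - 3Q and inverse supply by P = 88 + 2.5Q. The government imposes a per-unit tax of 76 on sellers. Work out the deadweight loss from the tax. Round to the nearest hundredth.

Without the tax, 206 - 3Q = 88 + 2.5Q so Q* = 21.4545 and P* = 141.6364.
A tax on sellers shifts supply up by 76: 206 - 3Q = 88 + 2.5Q + 76, so Q_t = 7.6364. Buyers pay P_b = 183.0909; sellers receive P_s = P_b - 76 = 107.0909.
The welfare triangle lost has base Q* - Q_t = 13.8182 and height t = 76, so DWL = (1/2)(13.8182)(76) = 525.0909.

525.09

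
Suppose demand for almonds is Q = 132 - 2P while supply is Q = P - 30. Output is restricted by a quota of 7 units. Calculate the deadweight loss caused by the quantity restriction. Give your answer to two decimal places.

Rewriting demand in inverse form: P = 66 - 0.5Q.
Rewriting supply in inverse form: P = 30 + Q.
Unrestricted equilibrium: Q* = (66 - 30)/(0.5 + 1) = 24.
At Q = 7 the demand price is 66 - 0.5(7) = 62.5 and the supply price is 30 + (7) = 37.
DWL = (1/2)(gap between curves at 7) x (Q* - 7) = (1/2)(25.5)(17) = 216.75.

216.75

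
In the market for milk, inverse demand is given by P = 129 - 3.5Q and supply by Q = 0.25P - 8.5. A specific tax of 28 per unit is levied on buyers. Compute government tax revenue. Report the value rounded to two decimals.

250.13

Rewriting supply in inverse form: P = 34 + 4Q.
Without the tax, 129 - 3.5Q = 34 + 4Q so Q* = 12.6667 and P* = 84.6667.
With the tax, buyers' net willingness to pay falls by 28: (129 - 28) - 3.5Q = 34 + 4Q, so Q_t = 8.9333. Buyers pay P_b = 97.7333; sellers receive P_s = P_b - 28 = 69.7333.
Revenue is the tax times quantity traded: 28 x 8.9333 = 250.1333.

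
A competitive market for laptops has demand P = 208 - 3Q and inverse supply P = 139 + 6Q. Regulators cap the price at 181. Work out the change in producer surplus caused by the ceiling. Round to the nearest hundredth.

-29.33

Free-market equilibrium: 208 - 3Q = 139 + 6Q gives Q* = 7.6667, P* = 185.
At the ceiling price 181, quantity supplied is (181 - 139)/6 = 7; supply is the short side, so Q = 7 trades at P = 181.
PS goes from (1/2)(7.6667)(46) = 176.3333 to 147 (computed as (181 - 139)(7) - (1/2)(6)(7)^2), a change of -29.3333.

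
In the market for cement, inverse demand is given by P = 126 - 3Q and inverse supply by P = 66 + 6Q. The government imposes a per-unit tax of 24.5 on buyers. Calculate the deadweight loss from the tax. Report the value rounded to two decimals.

Without the tax, 126 - 3Q = 66 + 6Q so Q* = 6.6667 and P* = 106.
A tax on buyers shifts demand down by 24.5: (126 - 24.5) - 3Q = 66 + 6Q, so Q_t = 3.9444. Buyers pay P_b = 114.1667; sellers receive P_s = P_b - 24.5 = 89.6667.
The welfare triangle lost has base Q* - Q_t = 2.7222 and height t = 24.5, so DWL = (1/2)(2.7222)(24.5) = 33.3472.

33.35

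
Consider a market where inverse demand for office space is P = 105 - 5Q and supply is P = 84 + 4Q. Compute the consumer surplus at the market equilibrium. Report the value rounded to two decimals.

Set 105 - 5Q = 84 + 4Q, which gives 21 = 9Q, so Q* = 2.3333 and P* = 105 - 5(2.3333) = 93.3333.
The demand choke price is 105, so CS = (1/2)(Q*)(105 - P*) = (1/2)(2.3333)(11.6667) = 13.6111.

13.61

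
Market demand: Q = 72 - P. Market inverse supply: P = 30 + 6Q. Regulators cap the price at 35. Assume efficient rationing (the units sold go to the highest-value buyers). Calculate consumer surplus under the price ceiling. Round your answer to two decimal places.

Rewriting demand in inverse form: P = 72 - Q.
Free-market equilibrium: 72 - Q = 30 + 6Q gives Q* = 6, P* = 66.
At P = 35, sellers supply (35 - 30)/6 = 0.8333 while buyers want more, so the quantity traded is 0.8333 at price 35.
The demand price at Q = 0.8333 is 71.1667. CS is the trapezoid between demand and 35 over [0, 0.8333]: (1/2)[(72 - 35) + (71.1667 - 35)](0.8333) = 30.4861.

30.49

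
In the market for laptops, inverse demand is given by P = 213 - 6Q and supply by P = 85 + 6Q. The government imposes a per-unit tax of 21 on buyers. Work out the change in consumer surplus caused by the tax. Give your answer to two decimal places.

Without the tax, 213 - 6Q = 85 + 6Q so Q* = 10.6667 and P* = 149.
With the tax, buyers' net willingness to pay falls by 21: (213 - 21) - 6Q = 85 + 6Q, so Q_t = 8.9167. Buyers pay P_b = 159.5; sellers receive P_s = P_b - 21 = 138.5.
CS falls from (1/2)(10.6667)(64) = 341.3333 to (1/2)(8.9167)(53.5) = 238.5208, a change of -102.8125.

-102.81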